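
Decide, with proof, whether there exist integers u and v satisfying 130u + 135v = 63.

Any value of 130u + 135v is a multiple of gcd(130, 135) = 5.
However 63 leaves remainder 3 on division by 5.
Hence no integers u, v satisfy the equation.

No such integers exist.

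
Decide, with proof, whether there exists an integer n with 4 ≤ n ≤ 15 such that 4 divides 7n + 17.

n = 5

Try n = 5: 7·5 + 17 = 52 = 13·4, which is divisible by 4.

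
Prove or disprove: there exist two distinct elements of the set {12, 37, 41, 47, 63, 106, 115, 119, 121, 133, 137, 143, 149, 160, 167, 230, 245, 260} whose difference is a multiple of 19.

There is no such pair.

Two integers differ by a multiple of 19 exactly when they have the same residue mod 19. The residues are 12↦12, 37↦18, 41↦3, 47↦9, 63↦6, 106↦11, 115↦1, 119↦5, 121↦7, 133↦0, 137↦4, 143↦10, 149↦16, 160↦8, 167↦15, 230↦2, 245↦17, 260↦13.
No residue repeats among the 18 elements, so no pair has difference ≡ 0 (mod 19).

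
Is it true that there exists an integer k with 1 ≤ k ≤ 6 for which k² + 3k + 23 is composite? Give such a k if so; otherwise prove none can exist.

At k = 1: 1² + 3·1 + 23 = 27 = 3·9, which is composite.

k = 1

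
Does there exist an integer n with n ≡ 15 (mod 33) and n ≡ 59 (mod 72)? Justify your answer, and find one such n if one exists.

No, no such integer exists.

Reduce both congruences modulo 3, which divides 33 and 72: they say n ≡ 15 (mod 3) and n ≡ 59 (mod 3).
However 15 ≡ 0 and 59 ≡ 2 (mod 3), and 0 ≠ 2.
Hence the system has no solution.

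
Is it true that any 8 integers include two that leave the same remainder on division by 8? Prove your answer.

No, the set {37, 38, 39, 40, 41, 42, 43, 44} is a counterexample.

Try 8 consecutive integers, 37, 38, …, 44. Their remainders mod 8 are 5, 6, 7, 0, 1, 2, 3, 4 — pairwise different, as any 8 ≤ 8 consecutive integers have distinct residues.
So no two of them leave the same remainder on division by 8; the claim fails for this set.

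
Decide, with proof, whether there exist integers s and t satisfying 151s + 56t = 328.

151 and 56 are coprime, so 151s + 56t ranges over all of ℤ.
Dividing repeatedly: 151 = 2·56 + 39, 56 = 1·39 + 17, 39 = 2·17 + 5, 17 = 3·5 + 2, 5 = 2·2 + 1, 2 = 2·1 + 0.
Working back up the chain: 1 = 5 − 2·2 = 5 − 2·(17 − 3·5) = −2·17 + 7·5 = −2·17 + 7·(39 − 2·17) = 7·39 − 16·17 = 7·39 − 16·(56 − 1·39) = −16·56 + 23·39 = −16·56 + 23·(151 − 2·56) = 23·151 − 62·56. So 151·23 + 56·(-62) = 1.
Multiplying through by 328: s = 23·328 = 7544, t = (-62)·328 = -20336 is a solution.
Shifting by a multiple of (56, −151) keeps it a solution: s = 7544 − 134·56 = 40, t = -20336 + 134·151 = -102.
Check: 151·40 + 56·(-102) = 6040 − 5712 = 328. ✓

s = 40, t = -102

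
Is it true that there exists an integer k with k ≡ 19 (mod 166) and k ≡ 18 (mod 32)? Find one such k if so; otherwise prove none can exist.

Reduce both congruences modulo 2, which divides 166 and 32: they say k ≡ 19 (mod 2) and k ≡ 18 (mod 2).
But 19 mod 2 = 1 while 18 mod 2 = 0, a contradiction.
Hence the system has no solution.

There is no such integer.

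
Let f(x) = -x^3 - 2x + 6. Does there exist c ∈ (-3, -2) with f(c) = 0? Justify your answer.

f has no root in that interval.

Evaluate at the endpoints: f(-3) = 39, f(-2) = 18 — same sign (positive).
f'(x) = -3x^2 - 2 has discriminant 0² − 4·(-3)·(-2) = -24 < 0, so f' has no real roots and is negative for every real x.
So f is strictly decreasing; between -3 and -2 its values lie between f(-3) = 39 and f(-2) = 18, all positive. Therefore f has no root in (-3, -2).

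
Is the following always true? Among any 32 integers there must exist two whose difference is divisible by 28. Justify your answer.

Yes.

There are exactly 28 possible remainders on division by 28.
Since 32 > 28, two of the 32 integers must share a residue class by the pigeonhole principle; call them a and b.
Their difference a − b is then a multiple of 28.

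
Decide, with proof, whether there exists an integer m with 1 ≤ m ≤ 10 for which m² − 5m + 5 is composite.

m = 10

At m = 10: 10² − 5·10 + 5 = 55 = 5·11, which is composite.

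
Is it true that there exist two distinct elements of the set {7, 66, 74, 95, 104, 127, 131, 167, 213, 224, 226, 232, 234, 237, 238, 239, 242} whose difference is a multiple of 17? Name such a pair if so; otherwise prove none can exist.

There is no such pair.

Two integers differ by a multiple of 17 exactly when they have the same residue mod 17. The residues are 7↦7, 66↦15, 74↦6, 95↦10, 104↦2, 127↦8, 131↦12, 167↦14, 213↦9, 224↦3, 226↦5, 232↦11, 234↦13, 237↦16, 238↦0, 239↦1, 242↦4.
No residue repeats among the 17 elements, so no pair has difference ≡ 0 (mod 17).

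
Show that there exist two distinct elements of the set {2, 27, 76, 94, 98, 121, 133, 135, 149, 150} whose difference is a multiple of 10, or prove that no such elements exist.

No such pair exists.

Residues mod 10: 2↦2, 27↦7, 76↦6, 94↦4, 98↦8, 121↦1, 133↦3, 135↦5, 149↦9, 150↦0.
No residue repeats among the 10 elements, so no pair has difference ≡ 0 (mod 10).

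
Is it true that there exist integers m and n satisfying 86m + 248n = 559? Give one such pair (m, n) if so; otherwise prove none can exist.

gcd(86, 248) = 2, so every integer of the form 86m + 248n is a multiple of 2.
However 559 leaves remainder 1 on division by 2.
Hence no integers m, n satisfy the equation.

No such integers exist.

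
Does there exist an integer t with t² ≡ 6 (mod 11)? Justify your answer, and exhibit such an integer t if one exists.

There is no such integer.

Squares mod 11 repeat after t = 5 (as (−t)² = t²); for t = 0..5 they are 0, 1, 4, 9, 5, 3.
So the quadratic residues mod 11 are {0, 1, 3, 4, 5, 9}, and 6 is not among them.
Therefore t² ≡ 6 (mod 11) has no solution.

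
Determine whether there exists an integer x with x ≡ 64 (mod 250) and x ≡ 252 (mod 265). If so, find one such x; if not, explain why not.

Both moduli are multiples of 5 = gcd(250, 265), so any solution would satisfy x ≡ 64 and x ≡ 252 modulo 5 simultaneously.
These are incompatible: 64 − 252 = -188 is not divisible by 5.
Therefore no such x exists.

There is no such integer.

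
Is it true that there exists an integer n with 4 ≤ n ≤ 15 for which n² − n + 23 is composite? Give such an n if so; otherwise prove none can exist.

At n = 9: 9² − 9 + 23 = 95 = 5·19, which is composite.

n = 9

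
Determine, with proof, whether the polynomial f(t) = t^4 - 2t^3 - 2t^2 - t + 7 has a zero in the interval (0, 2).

Yes, f has a root in the interval.

f(0) = 7 and f(2) = -3, which have opposite signs.
As a polynomial, f is continuous on every closed interval.
By the Intermediate Value Theorem, f takes the value 0 somewhere in the open interval.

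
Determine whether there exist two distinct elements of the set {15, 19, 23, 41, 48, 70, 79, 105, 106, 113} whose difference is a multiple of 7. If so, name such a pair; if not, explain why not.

15 and 106 are such a pair.

Reduce each element mod 7: 15↦1, 19↦5, 23↦2, 41↦6, 48↦6, 70↦0, 79↦2, 105↦0, 106↦1, 113↦1. The residue 1 repeats (at 15 and 106), and 106 − 15 = 91 = 13·7.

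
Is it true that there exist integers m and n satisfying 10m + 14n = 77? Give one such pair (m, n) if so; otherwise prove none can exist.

No such integers exist.

Both 10 and 14 are divisible by gcd(10, 14) = 2, hence so is any combination 10m + 14n.
But 77 is not a multiple of 2 (it leaves remainder 1).
Hence no integers m, n satisfy the equation.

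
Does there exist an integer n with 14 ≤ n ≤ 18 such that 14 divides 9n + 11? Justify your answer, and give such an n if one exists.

No, no such integer n in that range exists.

For n = 14, 15, …, 18 the values of 9n + 11 modulo 14 are 11, 6, 1, 10, 5 respectively.
The residue 0 does not occur, so no n in [14, 18] makes 9n + 11 a multiple of 14.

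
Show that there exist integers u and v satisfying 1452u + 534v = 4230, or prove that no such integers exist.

u = 43, v = -109

Since gcd(1452, 534) = 6 and 4230 = 6·705, Bézout's identity guarantees a solution.
Dividing through by 6 reduces the equation to 242u + 89v = 705.
Euclidean algorithm: 242 = 2·89 + 64, 89 = 1·64 + 25, 64 = 2·25 + 14, 25 = 1·14 + 11, 14 = 1·11 + 3, 11 = 3·3 + 2, 3 = 1·2 + 1, 2 = 2·1 + 0.
Unwinding: 1 = 3 − 1·2 = 3 − (11 − 3·3) = −11 + 4·3 = −11 + 4·(14 − 1·11) = 4·14 − 5·11 = 4·14 − 5·(25 − 1·14) = −5·25 + 9·14 = −5·25 + 9·(64 − 2·25) = 9·64 − 23·25 = 9·64 − 23·(89 − 1·64) = −23·89 + 32·64 = −23·89 + 32·(242 − 2·89) = 32·242 − 87·89, i.e. 242·32 + 89·(-87) = 1.
Multiplying through by 705: u = 32·705 = 22560, v = (-87)·705 = -61335 is a solution.
Subtracting 253·89 from u and adding 253·242 to v gives the tidier solution (43, -109).
Check: 1452·43 + 534·(-109) = 62436 − 58206 = 4230. ✓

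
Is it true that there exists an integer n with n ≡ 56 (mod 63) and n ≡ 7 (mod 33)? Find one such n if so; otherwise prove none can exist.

Both moduli are multiples of 3 = gcd(63, 33), so any solution would satisfy n ≡ 56 and n ≡ 7 modulo 3 simultaneously.
These are incompatible: 56 − 7 = 49 is not divisible by 3.
Hence the system has no solution.

No, no such integer exists.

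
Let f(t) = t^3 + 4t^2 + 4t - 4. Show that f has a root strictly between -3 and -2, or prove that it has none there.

f(-3) = -7 and f(-2) = -4, both negative, so a sign-change argument is unavailable; we show f keeps this sign on the whole interval.
Substitute t = -2 − u, where 0 < u < 1 on the interval. Expanding, f(-2 − u) = -u^3 - 2u^2 - 4.
All 3 nonzero coefficients of this polynomial in u are negative; hence for u > 0 the value is a sum of negative terms (the constant -4 among them).
Therefore f(t) < 0 throughout (-3, -2), and f has no zero there.

No such root exists.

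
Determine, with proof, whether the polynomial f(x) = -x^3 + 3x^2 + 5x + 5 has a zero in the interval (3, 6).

f(3) = 20 and f(6) = -73, which have opposite signs.
f is continuous everywhere (it is a polynomial), in particular on [3, 6].
By the Intermediate Value Theorem, f takes the value 0 somewhere in the open interval.

Such a root exists.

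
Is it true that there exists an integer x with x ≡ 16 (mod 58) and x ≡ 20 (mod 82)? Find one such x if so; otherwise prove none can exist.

gcd(58, 82) = 2. A simultaneous solution exists iff 16 ≡ 20 (mod 2); here 16 mod 2 = 0 = 20 mod 2, so it does.
Put x = 16 + 58t, so we need 58t ≡ 4 (mod 82), equivalently (divide by 2) 29t ≡ 2 (mod 41).
Invert 29 mod 41 by the Euclidean algorithm: 41 = 1·29 + 12, 29 = 2·12 + 5, 12 = 2·5 + 2, 5 = 2·2 + 1, 2 = 2·1 + 0; back-substituting, 1 = 5 − 2·2 = 5 − 2·(12 − 2·5) = −2·12 + 5·5 = −2·12 + 5·(29 − 2·12) = 5·29 − 12·12 = 5·29 − 12·(41 − 1·29) = −12·41 + 17·29. Hence 29·17 ≡ 1, so 29⁻¹ ≡ 17 (mod 41).
Multiplying by 17: t ≡ 17·2 = 34 (mod 41).
Then x = 16 + 58·34 = 1988.
Verify: 1988 = 34·58 + 16 and 1988 = 24·82 + 20. ✓

x = 1988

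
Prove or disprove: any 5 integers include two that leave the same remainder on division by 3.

There are exactly 3 possible remainders on division by 3.
Since 5 > 3, two of the 5 integers must share a residue class by the pigeonhole principle; call them a and b.
That is, a and b leave the same remainder on division by 3, as claimed.

Yes.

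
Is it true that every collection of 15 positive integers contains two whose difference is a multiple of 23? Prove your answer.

Consider the 15 integers 93, 94, …, 107. They lie in distinct residue classes modulo 23, since 15 ≤ 23.
Any two of them differ by at most 14 < 23 and by at least 1, so no difference is a multiple of 23.

No, the set {93, 94, 95, 96, 97, 98, 99, 100, 101, 102, 103, 104, 105, 106, 107} is a counterexample.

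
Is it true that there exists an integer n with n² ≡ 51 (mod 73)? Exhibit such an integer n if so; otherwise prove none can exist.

No such integer exists.

73 is prime, so by Euler's criterion 51 is a square mod 73 iff 51^((73−1)/2) = 51^36 ≡ 1 (mod 73).
Squaring successively (mod 73): 51^2 = 2601 ≡ 46; 51^4 ≡ 46² = 2116 ≡ 72; 51^8 ≡ 72² = 5184 ≡ 1; 51^16 ≡ 1² = 1 ≡ 1; 51^32 ≡ 1² = 1 ≡ 1.
Since 36 = 32 + 4, 51^36 ≡ 1 · 72; multiplying out mod 73: 1·72 = 72 ≡ 72. Thus 51^36 ≡ 72 ≡ −1 (mod 73).
The value −1 means 51 is a non-residue modulo 73, so n² ≡ 51 (mod 73) is impossible.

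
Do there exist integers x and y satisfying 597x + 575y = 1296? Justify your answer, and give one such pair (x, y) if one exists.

x = 268, y = -276

Since gcd(597, 575) = 1, every integer is an integer combination of 597 and 575.
Run the Euclidean algorithm on 597 and 575: 597 = 1·575 + 22, 575 = 26·22 + 3, 22 = 7·3 + 1, 3 = 3·1 + 0.
Unwinding: 1 = 22 − 7·3 = 22 − 7·(575 − 26·22) = −7·575 + 183·22 = −7·575 + 183·(597 − 1·575) = 183·597 − 190·575, i.e. 597·183 + 575·(-190) = 1.
Times 1296: 597·237168 + 575·(-246240) = 1296, so (237168, -246240) solves it.
Shifting by a multiple of (575, −597) keeps it a solution: x = 237168 − 412·575 = 268, y = -246240 + 412·597 = -276.
Indeed 597·268 + 575·(-276) = 159996 − 158700 = 1296.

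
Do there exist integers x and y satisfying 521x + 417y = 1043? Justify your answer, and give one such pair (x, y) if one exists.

x = 415, y = -516

Since gcd(521, 417) = 1, every integer is an integer combination of 521 and 417.
Run the Euclidean algorithm on 521 and 417: 521 = 1·417 + 104, 417 = 4·104 + 1, 104 = 104·1 + 0.
Unwinding: 1 = 417 − 4·104 = 417 − 4·(521 − 1·417) = −4·521 + 5·417, i.e. 521·(-4) + 417·5 = 1.
Times 1043: 521·(-4172) + 417·5215 = 1043, so (-4172, 5215) solves it.
Adding 11·417 to x and subtracting 11·521 from y gives the tidier solution (415, -516).
Check: 521·415 + 417·(-516) = 216215 − 215172 = 1043. ✓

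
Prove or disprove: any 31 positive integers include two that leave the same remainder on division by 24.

Yes.

There are exactly 24 possible remainders on division by 24.
Placing 31 integers into 24 classes, some class receives at least two — say a and b.
That is, a and b leave the same remainder on division by 24, as claimed.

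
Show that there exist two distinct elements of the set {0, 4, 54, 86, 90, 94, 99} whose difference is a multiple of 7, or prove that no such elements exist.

No, no such pair exists.

Two integers differ by a multiple of 7 exactly when they have the same residue mod 7. The residues are 0↦0, 4↦4, 54↦5, 86↦2, 90↦6, 94↦3, 99↦1.
No residue repeats among the 7 elements, so no pair has difference ≡ 0 (mod 7).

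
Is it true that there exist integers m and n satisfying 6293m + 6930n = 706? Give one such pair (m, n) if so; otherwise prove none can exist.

gcd(6293, 6930) = 7, so every integer of the form 6293m + 6930n is a multiple of 7.
But 706 is not a multiple of 7 (it leaves remainder 6).
So the equation is unsolvable over ℤ.

No, no such integers exist.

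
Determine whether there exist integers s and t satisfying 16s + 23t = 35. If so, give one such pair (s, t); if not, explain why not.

s = 18, t = -11

16 and 23 are coprime, so 16s + 23t ranges over all of ℤ.
Euclidean algorithm: 23 = 1·16 + 7, 16 = 2·7 + 2, 7 = 3·2 + 1, 2 = 2·1 + 0.
Working back up the chain: 1 = 7 − 3·2 = 7 − 3·(16 − 2·7) = −3·16 + 7·7 = −3·16 + 7·(23 − 1·16) = 7·23 − 10·16. So 16·(-10) + 23·7 = 1.
Times 35: 16·(-350) + 23·245 = 35, so (-350, 245) solves it.
Shifting by a multiple of (23, −16) keeps it a solution: s = -350 + 16·23 = 18, t = 245 − 16·16 = -11.
Indeed 16·18 + 23·(-11) = 288 − 253 = 35.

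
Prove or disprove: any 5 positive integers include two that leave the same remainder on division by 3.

There are exactly 3 possible remainders on division by 3.
With 5 integers and only 3 classes, the pigeonhole principle forces two of them, say a and b, into the same class.
That is, a and b leave the same remainder on division by 3, as claimed.

True.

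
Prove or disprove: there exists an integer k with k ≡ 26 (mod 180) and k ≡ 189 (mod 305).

No such integer exists.

gcd(180, 305) = 5. If k ≡ 26 (mod 180) and k ≡ 189 (mod 305), then k ≡ 26 (mod 5) and k ≡ 189 (mod 5).
These are incompatible: 26 − 189 = -163 is not divisible by 5.
So no integer satisfies both congruences.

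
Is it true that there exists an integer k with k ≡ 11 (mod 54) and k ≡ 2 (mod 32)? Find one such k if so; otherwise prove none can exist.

No such integer exists.

Reduce both congruences modulo 2, which divides 54 and 32: they say k ≡ 11 (mod 2) and k ≡ 2 (mod 2).
But 11 mod 2 = 1 while 2 mod 2 = 0, a contradiction.
So no integer satisfies both congruences.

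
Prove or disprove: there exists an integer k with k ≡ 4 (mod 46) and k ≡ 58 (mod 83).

k = 556

Since 46 and 83 share no common factor, CRT says the pair of congruences has a solution (unique mod 3818).
Any solution of the first congruence is k = 4 + 46t; substituting into the second, 46t ≡ 58 − 4 ≡ 54 (mod 83).
Invert 46 mod 83 by the Euclidean algorithm: 83 = 1·46 + 37, 46 = 1·37 + 9, 37 = 4·9 + 1, 9 = 9·1 + 0; back-substituting, 1 = 37 − 4·9 = 37 − 4·(46 − 1·37) = −4·46 + 5·37 = −4·46 + 5·(83 − 1·46) = 5·83 − 9·46. Hence 46·(-9) ≡ 1, so 46⁻¹ ≡ -9 ≡ 74 (mod 83).
Therefore t ≡ 74·54 = 3996 ≡ 12 (mod 83).
Taking t = 12 gives k = 4 + 46·12 = 556.
Verify: 556 = 12·46 + 4 and 556 = 6·83 + 58. ✓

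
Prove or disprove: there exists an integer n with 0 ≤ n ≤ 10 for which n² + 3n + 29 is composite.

At n = 7: 7² + 3·7 + 29 = 99 = 3·33, which is composite.

n = 7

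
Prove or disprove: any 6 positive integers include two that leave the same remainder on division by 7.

Take the 6 consecutive integers 31, 32, …, 36: their residues mod 7 are all distinct because 6 ≤ 7.
Hence this collection has no pair with equal remainders mod 7, disproving the claim.

No, the set {31, 32, 33, 34, 35, 36} is a counterexample.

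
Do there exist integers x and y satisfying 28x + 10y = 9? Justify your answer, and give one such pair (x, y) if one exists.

No such integers exist.

Any value of 28x + 10y is a multiple of gcd(28, 10) = 2.
But 9 is not a multiple of 2 (it leaves remainder 1).
Hence no integers x, y satisfy the equation.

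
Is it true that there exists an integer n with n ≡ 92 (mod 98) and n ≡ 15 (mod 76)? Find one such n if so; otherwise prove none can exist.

Reduce both congruences modulo 2, which divides 98 and 76: they say n ≡ 92 (mod 2) and n ≡ 15 (mod 2).
These are incompatible: 92 − 15 = 77 is not divisible by 2.
Therefore no such n exists.

There is no such integer.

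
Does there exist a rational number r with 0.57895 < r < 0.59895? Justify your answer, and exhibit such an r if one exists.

Scale by 12: the interval becomes (6.94740, 7.18740), which contains the integer 7.
So r = 7/12 works: it is a ratio of integers, and dividing 12·0.57895 < 7 < 12·0.59895 through by 12 gives 0.57895 < 7/12 < 0.59895.

r = 7/12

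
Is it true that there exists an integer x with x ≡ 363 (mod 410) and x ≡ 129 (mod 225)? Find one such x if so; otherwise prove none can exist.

No such integer exists.

Both moduli are multiples of 5 = gcd(410, 225), so any solution would satisfy x ≡ 363 and x ≡ 129 modulo 5 simultaneously.
These are incompatible: 363 − 129 = 234 is not divisible by 5.
Therefore no such x exists.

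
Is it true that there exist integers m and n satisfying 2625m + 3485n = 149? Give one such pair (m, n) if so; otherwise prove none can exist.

No, no such integers exist.

Both 2625 and 3485 are divisible by gcd(2625, 3485) = 5, hence so is any combination 2625m + 3485n.
But 149 = 5·29 + 4, so 5 ∤ 149.
So the equation is unsolvable over ℤ.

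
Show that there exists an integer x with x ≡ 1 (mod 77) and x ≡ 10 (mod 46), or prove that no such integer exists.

x = 2080

Since 77 and 46 share no common factor, CRT says the pair of congruences has a solution (unique mod 3542).
Write x = 1 + 77t and require 1 + 77t ≡ 10 (mod 46), i.e. 77t ≡ 9 (mod 46).
77 ≡ 31 (mod 46), so this reads 31t ≡ 9 (mod 46). Note 31·3 = 93 ≡ 1 (mod 46) (as 93 − 1 = 2·46), so 31⁻¹ ≡ 3.
Therefore t ≡ 3·9 = 27 (mod 46).
Taking t = 27 gives x = 1 + 77·27 = 2080.
Verify: 2080 = 27·77 + 1 and 2080 = 45·46 + 10. ✓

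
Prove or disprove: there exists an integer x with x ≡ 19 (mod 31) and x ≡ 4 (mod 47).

Since 31 and 47 share no common factor, CRT says the pair of congruences has a solution (unique mod 1457).
Any solution of the first congruence is x = 19 + 31t; substituting into the second, 31t ≡ 4 − 19 ≡ 32 (mod 47).
Invert 31 mod 47 by the Euclidean algorithm: 47 = 1·31 + 16, 31 = 1·16 + 15, 16 = 1·15 + 1, 15 = 15·1 + 0; back-substituting, 1 = 16 − 1·15 = 16 − (31 − 1·16) = −31 + 2·16 = −31 + 2·(47 − 1·31) = 2·47 − 3·31. Hence 31·(-3) ≡ 1, so 31⁻¹ ≡ -3 ≡ 44 (mod 47).
Therefore t ≡ 44·32 = 1408 ≡ 45 (mod 47).
With t = 45: x = 19 + 31·45 = 1414.
Verify: 1414 = 45·31 + 19 and 1414 = 30·47 + 4. ✓

x = 1414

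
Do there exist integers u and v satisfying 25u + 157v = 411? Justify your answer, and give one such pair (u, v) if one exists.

u = 29, v = -2

Since gcd(25, 157) = 1, every integer is an integer combination of 25 and 157.
Dividing repeatedly: 157 = 6·25 + 7, 25 = 3·7 + 4, 7 = 1·4 + 3, 4 = 1·3 + 1, 3 = 3·1 + 0.
Working back up the chain: 1 = 4 − 1·3 = 4 − (7 − 1·4) = −7 + 2·4 = −7 + 2·(25 − 3·7) = 2·25 − 7·7 = 2·25 − 7·(157 − 6·25) = −7·157 + 44·25. So 25·44 + 157·(-7) = 1.
Times 411: 25·18084 + 157·(-2877) = 411, so (18084, -2877) solves it.
Shifting by a multiple of (157, −25) keeps it a solution: u = 18084 − 115·157 = 29, v = -2877 + 115·25 = -2.
Indeed 25·29 + 157·(-2) = 725 − 314 = 411.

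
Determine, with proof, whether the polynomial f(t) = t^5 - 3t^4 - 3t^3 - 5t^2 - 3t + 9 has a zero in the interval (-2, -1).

f(-2) = -61 and f(-1) = 6, which have opposite signs.
f is continuous everywhere (it is a polynomial), in particular on [-2, -1].
By the Intermediate Value Theorem f must vanish at some point of (-2, -1).

Yes, f has a root in the interval.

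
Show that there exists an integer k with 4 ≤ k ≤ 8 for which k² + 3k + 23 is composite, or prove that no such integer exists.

At k = 8: 8² + 3·8 + 23 = 111 = 3·37, which is composite.

k = 8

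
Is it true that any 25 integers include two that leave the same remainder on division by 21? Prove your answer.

Partition the integers by their residue mod 21; there are 21 classes.
With 25 integers and only 21 classes, the pigeonhole principle forces two of them, say a and b, into the same class.
That is, a and b leave the same remainder on division by 21, as claimed.

Yes, this is always true.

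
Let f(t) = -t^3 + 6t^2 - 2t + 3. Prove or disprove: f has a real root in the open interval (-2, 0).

f has no root in that interval.

f(-2) = 39 and f(0) = 3, both positive, so a sign-change argument is unavailable; we show f keeps this sign on the whole interval.
Shift to the endpoint 0: with t = −u (0 < u < 2), one computes f(−u) = u^3 + 6u^2 + 2u + 3.
The nonzero coefficients here are all positive, so for u > 0 every term is positive (or zero), and the constant term 3 is strictly positive.
So f is strictly positive on (-2, 0); no root exists in the interval.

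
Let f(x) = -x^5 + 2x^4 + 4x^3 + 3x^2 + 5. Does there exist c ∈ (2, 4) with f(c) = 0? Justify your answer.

f(2) = 49 and f(4) = -203, which have opposite signs.
f is continuous everywhere (it is a polynomial), in particular on [2, 4].
By the Intermediate Value Theorem, f takes the value 0 somewhere in the open interval.

Yes, such a c exists.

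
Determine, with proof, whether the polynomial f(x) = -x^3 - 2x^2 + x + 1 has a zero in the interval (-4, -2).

Such a root exists.

f(-4) = 29 and f(-2) = -1, which have opposite signs.
Since f is a polynomial it is continuous on [-4, -2].
By the Intermediate Value Theorem f must vanish at some point of (-4, -2).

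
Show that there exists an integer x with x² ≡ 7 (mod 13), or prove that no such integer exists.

There is no such integer.

Since (13 − x)² ≡ x² (mod 13), it suffices to square x = 0, 1, …, 6: the residues are 0, 1, 4, 9, 3, 12, 10.
So the quadratic residues mod 13 are {0, 1, 3, 4, 9, 10, 12}, and 7 is not among them.
Therefore x² ≡ 7 (mod 13) has no solution.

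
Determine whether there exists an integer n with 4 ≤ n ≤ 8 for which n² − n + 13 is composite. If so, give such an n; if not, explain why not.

n = 8

At n = 8: 8² − 8 + 13 = 69 = 3·23, which is composite.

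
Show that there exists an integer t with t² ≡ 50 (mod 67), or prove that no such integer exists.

No such integer exists.

Apply Euler's criterion with the prime 67: 50 is a quadratic residue iff 50^33 ≡ 1 (mod 67), and a non-residue iff it is ≡ −1.
Repeated squaring mod 67: 50^2 = 2500 ≡ 21; 50^4 ≡ 21² = 441 ≡ 39; 50^8 ≡ 39² = 1521 ≡ 47; 50^16 ≡ 47² = 2209 ≡ 65; 50^32 ≡ 65² = 4225 ≡ 4.
Since 33 = 32 + 1, 50^33 ≡ 4 · 50; multiplying out mod 67: 4·50 = 200 ≡ 66. Thus 50^33 ≡ 66 ≡ −1 (mod 67).
By Euler's criterion 50 is a quadratic non-residue mod 67: no t satisfies t² ≡ 50 (mod 67).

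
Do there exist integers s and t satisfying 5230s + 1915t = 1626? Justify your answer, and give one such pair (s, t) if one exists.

No such integers exist.

Both 5230 and 1915 are divisible by gcd(5230, 1915) = 5, hence so is any combination 5230s + 1915t.
But 1626 = 5·325 + 1, so 5 ∤ 1626.
Therefore 5230s + 1915t = 1626 has no solution in integers.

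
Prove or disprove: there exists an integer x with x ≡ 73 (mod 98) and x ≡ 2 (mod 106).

No, no such integer exists.

gcd(98, 106) = 2. If x ≡ 73 (mod 98) and x ≡ 2 (mod 106), then x ≡ 73 (mod 2) and x ≡ 2 (mod 2).
But 73 mod 2 = 1 while 2 mod 2 = 0, a contradiction.
Hence the system has no solution.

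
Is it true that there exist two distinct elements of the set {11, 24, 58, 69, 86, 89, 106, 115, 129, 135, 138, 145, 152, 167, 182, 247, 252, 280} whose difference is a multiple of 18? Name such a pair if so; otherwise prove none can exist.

Reduce each element modulo 18: 11↦11, 24↦6, 58↦4, 69↦15, 86↦14, 89↦17, 106↦16, 115↦7, 129↦3, 135↦9, 138↦12, 145↦1, 152↦8, 167↦5, 182↦2, 247↦13, 252↦0, 280↦10.
These 18 residues are pairwise different, hence no difference of two elements is divisible by 18.

There is no such pair.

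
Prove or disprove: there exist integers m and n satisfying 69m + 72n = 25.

No, no such integers exist.

Any value of 69m + 72n is a multiple of gcd(69, 72) = 3.
But 25 = 3·8 + 1, so 3 ∤ 25.
Hence no integers m, n satisfy the equation.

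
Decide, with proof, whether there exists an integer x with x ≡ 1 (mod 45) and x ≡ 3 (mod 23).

The moduli 45 and 23 are coprime, so by the Chinese Remainder Theorem a unique solution modulo 1035 exists.
Any solution of the first congruence is x = 1 + 45t; substituting into the second, 45t ≡ 3 − 1 ≡ 2 (mod 23).
45 ≡ 22 (mod 23), so this reads 22t ≡ 2 (mod 23). Note 22·22 = 484 ≡ 1 (mod 23) (as 484 − 1 = 21·23), so 22⁻¹ ≡ 22.
Multiplying by 22: t ≡ 22·2 = 44 ≡ 21 (mod 23).
Taking t = 21 gives x = 1 + 45·21 = 946.
Verify: 946 = 21·45 + 1 and 946 = 41·23 + 3. ✓

x = 946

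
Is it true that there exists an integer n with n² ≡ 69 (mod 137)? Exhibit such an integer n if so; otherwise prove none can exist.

n = 53

Take n = 53. Then 53² = 2809 = 20·137 + 69, so 53² ≡ 69 (mod 137).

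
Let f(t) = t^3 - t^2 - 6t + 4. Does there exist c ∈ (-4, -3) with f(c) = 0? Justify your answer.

No such root exists.

The endpoint values f(-4) = -52 and f(-3) = -14 are both negative. Claim: f(t) < 0 for every t in (-4, -3).
Substitute t = -3 − u, where 0 < u < 1 on the interval. Expanding, f(-3 − u) = -u^3 - 10u^2 - 27u - 14.
The nonzero coefficients here are all negative, so for u > 0 every term is negative (or zero), and the constant term -14 is strictly negative.
So f is strictly negative on (-4, -3); no root exists in the interval.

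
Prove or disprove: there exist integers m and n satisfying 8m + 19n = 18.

8 and 19 are coprime, so 8m + 19n ranges over all of ℤ.
Run the Euclidean algorithm on 19 and 8: 19 = 2·8 + 3, 8 = 2·3 + 2, 3 = 1·2 + 1, 2 = 2·1 + 0.
Back-substituting, 1 = 3 − 1·2 = 3 − (8 − 2·3) = −8 + 3·3 = −8 + 3·(19 − 2·8) = 3·19 − 7·8; that is, 8·(-7) + 19·3 = 1.
Scaling by 18 gives the particular solution (m, n) = (-126, 54).
Shifting by a multiple of (19, −8) keeps it a solution: m = -126 + 7·19 = 7, n = 54 − 7·8 = -2.
Check: 8·7 + 19·(-2) = 56 − 38 = 18. ✓

m = 7, n = -2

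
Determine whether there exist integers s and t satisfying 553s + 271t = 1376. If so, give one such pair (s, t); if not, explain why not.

s = 199, t = -401

553 and 271 are coprime, so 553s + 271t ranges over all of ℤ.
Dividing repeatedly: 553 = 2·271 + 11, 271 = 24·11 + 7, 11 = 1·7 + 4, 7 = 1·4 + 3, 4 = 1·3 + 1, 3 = 3·1 + 0.
Back-substituting, 1 = 4 − 1·3 = 4 − (7 − 1·4) = −7 + 2·4 = −7 + 2·(11 − 1·7) = 2·11 − 3·7 = 2·11 − 3·(271 − 24·11) = −3·271 + 74·11 = −3·271 + 74·(553 − 2·271) = 74·553 − 151·271; that is, 553·74 + 271·(-151) = 1.
Times 1376: 553·101824 + 271·(-207776) = 1376, so (101824, -207776) solves it.
Subtracting 375·271 from s and adding 375·553 to t gives the tidier solution (199, -401).
Indeed 553·199 + 271·(-401) = 110047 − 108671 = 1376.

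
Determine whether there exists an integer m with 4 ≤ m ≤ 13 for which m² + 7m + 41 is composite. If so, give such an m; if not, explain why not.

At m = 4: 4² + 7·4 + 41 = 85 = 5·17, which is composite.

m = 4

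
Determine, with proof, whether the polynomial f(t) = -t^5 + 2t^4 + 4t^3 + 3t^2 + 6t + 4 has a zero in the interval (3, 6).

Yes, f has a root in the interval.

f(3) = 76 and f(6) = -4172, which have opposite signs.
Since f is a polynomial it is continuous on [3, 6].
By the Intermediate Value Theorem f must vanish at some point of (3, 6).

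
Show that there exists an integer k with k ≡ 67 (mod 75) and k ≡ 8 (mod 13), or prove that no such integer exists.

k = 892

The moduli 75 and 13 are coprime, so by the Chinese Remainder Theorem a unique solution modulo 975 exists.
Any solution of the first congruence is k = 67 + 75t; substituting into the second, 75t ≡ 8 − 67 ≡ 6 (mod 13).
75 ≡ 10 (mod 13), so this reads 10t ≡ 6 (mod 13). Since 10·4 = 40 = 3·13 + 1, the inverse of 10 mod 13 is 4.
Therefore t ≡ 4·6 = 24 ≡ 11 (mod 13).
With t = 11: k = 67 + 75·11 = 892.
Indeed 892 ≡ 67 (mod 75) and 892 ≡ 8 (mod 13).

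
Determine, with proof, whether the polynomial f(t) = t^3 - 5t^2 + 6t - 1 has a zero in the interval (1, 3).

Such a root exists.

f(1) = 1 and f(3) = -1, which have opposite signs.
As a polynomial, f is continuous on every closed interval.
By the Intermediate Value Theorem f must vanish at some point of (1, 3).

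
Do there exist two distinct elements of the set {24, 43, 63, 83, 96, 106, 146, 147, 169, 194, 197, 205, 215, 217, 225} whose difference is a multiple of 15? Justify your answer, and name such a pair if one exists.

Residues mod 15: 24↦9, 43↦13, 63↦3, 83↦8, 96↦6, 106↦1, 146↦11, 147↦12, 169↦4, 194↦14, 197↦2, 205↦10, 215↦5, 217↦7, 225↦0.
No residue repeats among the 15 elements, so no pair has difference ≡ 0 (mod 15).

There is no such pair.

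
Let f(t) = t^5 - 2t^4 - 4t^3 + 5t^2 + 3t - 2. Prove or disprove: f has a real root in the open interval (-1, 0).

Such a root exists.

f(-1) = 1 and f(0) = -2, which have opposite signs.
f is continuous everywhere (it is a polynomial), in particular on [-1, 0].
By the Intermediate Value Theorem, f takes the value 0 somewhere in the open interval.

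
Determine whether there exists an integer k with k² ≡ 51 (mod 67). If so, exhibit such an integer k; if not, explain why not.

No such integer exists.

67 is prime, so by Euler's criterion 51 is a square mod 67 iff 51^((67−1)/2) = 51^33 ≡ 1 (mod 67).
Repeated squaring mod 67: 51^2 = 2601 ≡ 55; 51^4 ≡ 55² = 3025 ≡ 10; 51^8 ≡ 10² = 100 ≡ 33; 51^16 ≡ 33² = 1089 ≡ 17; 51^32 ≡ 17² = 289 ≡ 21.
Since 33 = 32 + 1, 51^33 ≡ 21 · 51; multiplying out mod 67: 21·51 = 1071 ≡ 66. Thus 51^33 ≡ 66 ≡ −1 (mod 67).
By Euler's criterion 51 is a quadratic non-residue mod 67: no k satisfies k² ≡ 51 (mod 67).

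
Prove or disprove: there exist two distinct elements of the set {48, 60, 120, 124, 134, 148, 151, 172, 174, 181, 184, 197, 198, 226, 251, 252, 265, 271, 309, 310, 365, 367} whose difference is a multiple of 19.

Both 48 and 124 leave remainder 10 on division by 19; their difference 76 = 4·19 is a multiple of 19.

48 and 124 are such a pair.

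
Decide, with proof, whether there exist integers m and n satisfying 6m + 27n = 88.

There are no such integers.

gcd(6, 27) = 3, so every integer of the form 6m + 27n is a multiple of 3.
But 88 = 3·29 + 1, so 3 ∤ 88.
Therefore 6m + 27n = 88 has no solution in integers.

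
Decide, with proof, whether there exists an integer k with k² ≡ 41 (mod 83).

k = 37

k = 37 works: 37² = 1369, and 1369 − 41 = 1328 = 16·83.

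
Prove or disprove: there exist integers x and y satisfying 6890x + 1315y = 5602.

No, no such integers exist.

gcd(6890, 1315) = 5, so every integer of the form 6890x + 1315y is a multiple of 5.
However 5602 leaves remainder 2 on division by 5.
Therefore 6890x + 1315y = 5602 has no solution in integers.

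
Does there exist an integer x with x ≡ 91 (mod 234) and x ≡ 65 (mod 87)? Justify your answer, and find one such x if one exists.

No such integer exists.

gcd(234, 87) = 3. If x ≡ 91 (mod 234) and x ≡ 65 (mod 87), then x ≡ 91 (mod 3) and x ≡ 65 (mod 3).
However 91 ≡ 1 and 65 ≡ 2 (mod 3), and 1 ≠ 2.
Therefore no such x exists.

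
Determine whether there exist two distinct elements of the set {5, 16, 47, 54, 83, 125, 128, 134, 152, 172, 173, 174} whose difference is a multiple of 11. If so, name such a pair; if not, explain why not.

5 mod 11 = 5 and 16 mod 11 = 5, so 16 − 5 = 11 = 1·11.

5 and 16 are such a pair.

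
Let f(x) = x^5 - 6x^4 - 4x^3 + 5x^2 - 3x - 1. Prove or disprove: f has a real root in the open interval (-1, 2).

f(-1) = 4 and f(2) = -83, which have opposite signs.
As a polynomial, f is continuous on every closed interval.
By the Intermediate Value Theorem f must vanish at some point of (-1, 2).

Yes, f has a root in the interval.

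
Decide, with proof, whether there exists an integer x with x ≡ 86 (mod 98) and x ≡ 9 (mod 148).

No such integer exists.

Reduce both congruences modulo 2, which divides 98 and 148: they say x ≡ 86 (mod 2) and x ≡ 9 (mod 2).
These are incompatible: 86 − 9 = 77 is not divisible by 2.
Hence the system has no solution.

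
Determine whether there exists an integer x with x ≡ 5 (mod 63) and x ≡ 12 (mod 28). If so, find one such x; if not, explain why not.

gcd(63, 28) = 7. A simultaneous solution exists iff 5 ≡ 12 (mod 7); here 5 mod 7 = 5 = 12 mod 7, so it does.
List candidates x ≡ 5 (mod 63): 5, 68. Modulo 28 these are 5, 12; 68 gives 12 as required.
Verify: 68 = 1·63 + 5 and 68 = 2·28 + 12. ✓

x = 68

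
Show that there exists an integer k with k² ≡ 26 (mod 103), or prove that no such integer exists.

k = 52

Take k = 52. Then 52² = 2704 = 26·103 + 26, so 52² ≡ 26 (mod 103).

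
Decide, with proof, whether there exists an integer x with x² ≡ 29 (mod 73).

No such integer exists.

Apply Euler's criterion with the prime 73: 29 is a quadratic residue iff 29^36 ≡ 1 (mod 73), and a non-residue iff it is ≡ −1.
Squaring successively (mod 73): 29^2 = 841 ≡ 38; 29^4 ≡ 38² = 1444 ≡ 57; 29^8 ≡ 57² = 3249 ≡ 37; 29^16 ≡ 37² = 1369 ≡ 55; 29^32 ≡ 55² = 3025 ≡ 32.
Since 36 = 32 + 4, 29^36 ≡ 32 · 57; multiplying out mod 73: 32·57 = 1824 ≡ 72. Thus 29^36 ≡ 72 ≡ −1 (mod 73).
By Euler's criterion 29 is a quadratic non-residue mod 73: no x satisfies x² ≡ 29 (mod 73).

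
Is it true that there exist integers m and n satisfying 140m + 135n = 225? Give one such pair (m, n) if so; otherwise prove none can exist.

gcd(140, 135) = 5, and 5 divides 225, so integer solutions exist.
Dividing through by 5 reduces the equation to 28m + 27n = 45.
Euclidean algorithm: 28 = 1·27 + 1, 27 = 27·1 + 0.
Back-substituting, 1 = 28 − 1·27; that is, 28·1 + 27·(-1) = 1.
Scaling by 45 gives the particular solution (m, n) = (45, -45).
The general solution is m = 45 + 27k, n = -45 − 28k; taking k = -1 gives the smaller pair m = 18, n = -17.
Check: 140·18 + 135·(-17) = 2520 − 2295 = 225. ✓

m = 18, n = -17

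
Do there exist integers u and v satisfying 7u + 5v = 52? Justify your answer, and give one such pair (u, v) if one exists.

u = 1, v = 9

Since gcd(7, 5) = 1, every integer is an integer combination of 7 and 5.
Run the Euclidean algorithm on 7 and 5: 7 = 1·5 + 2, 5 = 2·2 + 1, 2 = 2·1 + 0.
Back-substituting, 1 = 5 − 2·2 = 5 − 2·(7 − 1·5) = −2·7 + 3·5; that is, 7·(-2) + 5·3 = 1.
Multiplying through by 52: u = (-2)·52 = -104, v = 3·52 = 156 is a solution.
The general solution is u = -104 + 5k, v = 156 − 7k; taking k = 21 gives the smaller pair u = 1, v = 9.
Check: 7·1 + 5·9 = 7 + 45 = 52. ✓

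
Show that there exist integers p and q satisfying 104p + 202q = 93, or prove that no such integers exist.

Any value of 104p + 202q is a multiple of gcd(104, 202) = 2.
However 93 leaves remainder 1 on division by 2.
Therefore 104p + 202q = 93 has no solution in integers.

There are no such integers.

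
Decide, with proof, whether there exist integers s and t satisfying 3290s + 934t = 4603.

gcd(3290, 934) = 2, so every integer of the form 3290s + 934t is a multiple of 2.
But 4603 = 2·2301 + 1, so 2 ∤ 4603.
Therefore 3290s + 934t = 4603 has no solution in integers.

No, no such integers exist.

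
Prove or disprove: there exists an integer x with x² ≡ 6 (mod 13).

Squares mod 13 repeat after x = 6 (as (−x)² = x²); for x = 0..6 they are 0, 1, 4, 9, 3, 12, 10.
So the quadratic residues mod 13 are {0, 1, 3, 4, 9, 10, 12}, and 6 is not among them.
Therefore x² ≡ 6 (mod 13) has no solution.

No, no such integer exists.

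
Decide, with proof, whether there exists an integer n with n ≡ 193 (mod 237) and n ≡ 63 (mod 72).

No such integer exists.

Both moduli are multiples of 3 = gcd(237, 72), so any solution would satisfy n ≡ 193 and n ≡ 63 modulo 3 simultaneously.
But 193 mod 3 = 1 while 63 mod 3 = 0, a contradiction.
So no integer satisfies both congruences.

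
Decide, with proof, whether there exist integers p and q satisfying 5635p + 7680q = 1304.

Any value of 5635p + 7680q is a multiple of gcd(5635, 7680) = 5.
But 1304 is not a multiple of 5 (it leaves remainder 4).
Hence no integers p, q satisfy the equation.

There are no such integers.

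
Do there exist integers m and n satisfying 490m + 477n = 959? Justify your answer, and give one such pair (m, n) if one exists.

490 and 477 are coprime, so 490m + 477n ranges over all of ℤ.
Run the Euclidean algorithm on 490 and 477: 490 = 1·477 + 13, 477 = 36·13 + 9, 13 = 1·9 + 4, 9 = 2·4 + 1, 4 = 4·1 + 0.
Back-substituting, 1 = 9 − 2·4 = 9 − 2·(13 − 1·9) = −2·13 + 3·9 = −2·13 + 3·(477 − 36·13) = 3·477 − 110·13 = 3·477 − 110·(490 − 1·477) = −110·490 + 113·477; that is, 490·(-110) + 477·113 = 1.
Times 959: 490·(-105490) + 477·108367 = 959, so (-105490, 108367) solves it.
Adding 222·477 to m and subtracting 222·490 from n gives the tidier solution (404, -413).
Indeed 490·404 + 477·(-413) = 197960 − 197001 = 959.

m = 404, n = -413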